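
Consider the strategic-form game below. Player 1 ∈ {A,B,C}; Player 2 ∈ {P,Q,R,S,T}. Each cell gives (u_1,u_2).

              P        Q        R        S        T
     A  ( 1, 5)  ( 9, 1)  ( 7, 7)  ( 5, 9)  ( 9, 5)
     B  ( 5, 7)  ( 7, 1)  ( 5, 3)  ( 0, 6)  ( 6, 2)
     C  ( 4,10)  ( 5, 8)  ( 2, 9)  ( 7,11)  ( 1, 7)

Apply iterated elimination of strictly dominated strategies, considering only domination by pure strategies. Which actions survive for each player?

Remaining: P1:{B,C} P2:{P,S}

P2 drop Q (P beats it: A:5>1 B:7>1 C:10>8)
P2 drop R (S beats it: A:9>7 B:6>3 C:11>9)
P2 drop T (S beats it: A:9>5 B:6>2 C:11>7)
P1 drop A (C beats it: P:4>1 S:7>5)
P1→{B,C} P2→{P,S}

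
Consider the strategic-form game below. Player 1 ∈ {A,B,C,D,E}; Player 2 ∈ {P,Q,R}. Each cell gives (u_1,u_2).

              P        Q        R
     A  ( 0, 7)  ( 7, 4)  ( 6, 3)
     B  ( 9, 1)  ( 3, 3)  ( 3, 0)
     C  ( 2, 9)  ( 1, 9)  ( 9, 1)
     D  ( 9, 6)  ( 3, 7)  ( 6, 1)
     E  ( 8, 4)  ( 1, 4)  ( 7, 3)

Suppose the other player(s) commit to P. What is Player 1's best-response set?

u_1(A vs P) = 0
u_1(B vs P) = 9
u_1(C vs P) = 2
u_1(D vs P) = 9
u_1(E vs P) = 8
max payoff 9 at {B,D}

BR_1 = {B,D}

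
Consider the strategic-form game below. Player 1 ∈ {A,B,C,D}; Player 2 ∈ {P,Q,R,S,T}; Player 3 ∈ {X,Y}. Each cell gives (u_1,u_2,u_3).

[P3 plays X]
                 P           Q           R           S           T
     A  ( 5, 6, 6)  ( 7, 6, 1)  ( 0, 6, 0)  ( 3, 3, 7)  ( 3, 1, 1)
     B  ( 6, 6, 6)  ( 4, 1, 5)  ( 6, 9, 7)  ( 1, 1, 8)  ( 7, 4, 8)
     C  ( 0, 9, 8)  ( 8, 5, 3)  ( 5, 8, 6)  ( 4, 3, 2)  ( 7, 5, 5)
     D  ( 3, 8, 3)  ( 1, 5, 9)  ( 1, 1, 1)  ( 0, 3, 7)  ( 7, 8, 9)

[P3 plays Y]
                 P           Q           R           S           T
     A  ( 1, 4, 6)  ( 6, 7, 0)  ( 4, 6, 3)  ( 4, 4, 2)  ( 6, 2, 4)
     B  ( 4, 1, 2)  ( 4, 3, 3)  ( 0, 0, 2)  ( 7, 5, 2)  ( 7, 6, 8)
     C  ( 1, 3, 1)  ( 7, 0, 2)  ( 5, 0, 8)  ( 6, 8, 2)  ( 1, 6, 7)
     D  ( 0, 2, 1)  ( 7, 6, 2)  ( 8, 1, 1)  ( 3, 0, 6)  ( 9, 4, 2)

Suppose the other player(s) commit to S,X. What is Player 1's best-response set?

u_1(A vs S,X) = 3
u_1(B vs S,X) = 1
u_1(C vs S,X) = 4
u_1(D vs S,X) = 0
max payoff 4 at {C}

BR_1 = {C}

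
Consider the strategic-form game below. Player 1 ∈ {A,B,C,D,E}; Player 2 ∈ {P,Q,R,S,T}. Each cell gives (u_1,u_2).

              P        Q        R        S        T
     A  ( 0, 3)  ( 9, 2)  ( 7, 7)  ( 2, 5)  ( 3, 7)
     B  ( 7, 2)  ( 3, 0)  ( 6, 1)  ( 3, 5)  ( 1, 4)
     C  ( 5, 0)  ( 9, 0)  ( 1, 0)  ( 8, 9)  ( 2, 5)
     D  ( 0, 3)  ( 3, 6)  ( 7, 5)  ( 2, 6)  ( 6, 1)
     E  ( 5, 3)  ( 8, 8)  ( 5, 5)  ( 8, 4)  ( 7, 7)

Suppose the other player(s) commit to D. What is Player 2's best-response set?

u_2(P vs D) = 3
u_2(Q vs D) = 6
u_2(R vs D) = 5
u_2(S vs D) = 6
u_2(T vs D) = 1
max payoff 6 at {Q,S}

BR_2 = {Q,S}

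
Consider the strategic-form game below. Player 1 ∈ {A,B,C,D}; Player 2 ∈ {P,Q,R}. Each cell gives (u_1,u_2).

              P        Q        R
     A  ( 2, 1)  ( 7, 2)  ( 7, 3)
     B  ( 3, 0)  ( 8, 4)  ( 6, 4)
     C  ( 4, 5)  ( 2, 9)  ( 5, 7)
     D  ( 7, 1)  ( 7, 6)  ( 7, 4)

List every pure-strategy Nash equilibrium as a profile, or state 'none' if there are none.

NE set: (A,R), (B,Q)

(A,P): not NE [P1→D gives 7>2; P2→R gives 3>1]
(A,Q): not NE [P1→B gives 8>7; P2→R gives 3>2]
(A,R): NE
(B,P): not NE [P1→D gives 7>3; P2→R gives 4>0]
(B,Q): NE
(B,R): not NE [P1→D gives 7>6]
(C,P): not NE [P1→D gives 7>4; P2→Q gives 9>5]
(C,Q): not NE [P1→B gives 8>2]
(C,R): not NE [P1→D gives 7>5; P2→Q gives 9>7]
(D,P): not NE [P2→Q gives 6>1]
(D,Q): not NE [P1→B gives 8>7]
(D,R): not NE [P2→Q gives 6>4]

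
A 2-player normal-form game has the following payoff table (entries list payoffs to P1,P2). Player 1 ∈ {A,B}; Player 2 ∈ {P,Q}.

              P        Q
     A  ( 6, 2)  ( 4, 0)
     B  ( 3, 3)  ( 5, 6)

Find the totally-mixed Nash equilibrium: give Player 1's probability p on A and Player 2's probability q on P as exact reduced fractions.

P1 mixes 3/5 on A; P2 mixes 1/4 on P

P1 indiff ⇒ q·6+(1-q)·4 = q·3+(1-q)·5 ⇒ q(3) = (1-q)(1) ⇒ q = 1/4
P2 indiff ⇒ p·2+(1-p)·3 = p·0+(1-p)·6 ⇒ p(2) = (1-p)(3) ⇒ p = 3/5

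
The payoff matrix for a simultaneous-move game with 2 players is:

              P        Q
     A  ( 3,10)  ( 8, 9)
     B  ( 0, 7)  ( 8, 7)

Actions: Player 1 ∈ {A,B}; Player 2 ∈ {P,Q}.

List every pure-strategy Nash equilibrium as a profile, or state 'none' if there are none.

PSNE = {(A,P), (B,Q)}

(A,P): NE
(A,Q): not NE [P2→P gives 10>9]
(B,P): not NE [P1→A gives 3>0]
(B,Q): NE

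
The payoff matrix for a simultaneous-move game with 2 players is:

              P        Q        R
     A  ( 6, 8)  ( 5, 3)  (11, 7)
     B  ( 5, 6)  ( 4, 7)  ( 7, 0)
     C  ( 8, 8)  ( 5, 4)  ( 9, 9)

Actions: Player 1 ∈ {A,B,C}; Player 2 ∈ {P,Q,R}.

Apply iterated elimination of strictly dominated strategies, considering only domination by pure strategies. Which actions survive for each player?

P1 drop B (A beats it: P:6>5 Q:5>4 R:11>7)
P2 drop Q (P beats it: A:8>3 C:8>4)
P1→{A,C} P2→{P,R}

IESDS → P1:{A,C} P2:{P,R}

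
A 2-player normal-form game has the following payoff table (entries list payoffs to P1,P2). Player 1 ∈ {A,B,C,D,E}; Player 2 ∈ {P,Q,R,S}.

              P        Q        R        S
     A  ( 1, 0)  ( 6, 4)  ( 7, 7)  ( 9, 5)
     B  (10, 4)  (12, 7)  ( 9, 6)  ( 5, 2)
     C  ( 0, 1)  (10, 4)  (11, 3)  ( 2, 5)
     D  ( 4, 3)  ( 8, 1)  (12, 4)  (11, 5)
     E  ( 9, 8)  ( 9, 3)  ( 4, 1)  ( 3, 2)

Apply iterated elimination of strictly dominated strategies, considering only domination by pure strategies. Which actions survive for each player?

IESDS → P1:{B,C,D} P2:{Q,R,S}

P1 drop A (D beats it: P:4>1 Q:8>6 R:12>7 S:11>9)
P1 drop E (B beats it: P:10>9 Q:12>9 R:9>4 S:5>3)
P2 drop P (R beats it: B:6>4 C:3>1 D:4>3)
P1→{B,C,D} P2→{Q,R,S}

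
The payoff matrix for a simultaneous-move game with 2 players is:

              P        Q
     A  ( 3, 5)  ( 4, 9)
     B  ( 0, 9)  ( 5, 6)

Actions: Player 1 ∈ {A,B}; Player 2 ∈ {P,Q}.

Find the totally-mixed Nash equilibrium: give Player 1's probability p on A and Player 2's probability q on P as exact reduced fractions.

P1 indiff ⇒ q·3+(1-q)·4 = q·0+(1-q)·5 ⇒ q(3) = (1-q)(1) ⇒ q = 1/4
P2 indiff ⇒ p·5+(1-p)·9 = p·9+(1-p)·6 ⇒ p(-4) = (1-p)(-3) ⇒ p = 3/7

(p,q) = (3/7, 1/4)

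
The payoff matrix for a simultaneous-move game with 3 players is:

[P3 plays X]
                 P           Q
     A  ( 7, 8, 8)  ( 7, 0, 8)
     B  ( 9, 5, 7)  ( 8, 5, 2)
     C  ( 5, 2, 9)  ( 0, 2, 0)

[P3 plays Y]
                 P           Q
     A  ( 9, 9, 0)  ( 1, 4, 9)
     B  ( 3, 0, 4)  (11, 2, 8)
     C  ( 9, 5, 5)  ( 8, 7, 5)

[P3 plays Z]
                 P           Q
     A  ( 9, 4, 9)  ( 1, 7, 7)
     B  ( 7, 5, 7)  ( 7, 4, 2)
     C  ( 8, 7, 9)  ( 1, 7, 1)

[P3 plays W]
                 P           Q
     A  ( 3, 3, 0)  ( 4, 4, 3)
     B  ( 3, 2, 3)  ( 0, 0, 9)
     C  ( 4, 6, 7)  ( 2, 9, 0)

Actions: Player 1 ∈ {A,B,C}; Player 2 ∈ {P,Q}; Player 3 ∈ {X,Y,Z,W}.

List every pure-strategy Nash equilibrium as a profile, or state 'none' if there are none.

PSNE = {(B,P,X)}

(A,P,X): not NE [P1→B gives 9>7; P3→Z gives 9>8]
(A,P,Y): not NE [P3→Z gives 9>0]
(A,P,Z): not NE [P2→Q gives 7>4]
(A,P,W): not NE [P1→C gives 4>3; P2→Q gives 4>3; P3→Z gives 9>0]
(A,Q,X): not NE [P1→B gives 8>7; P2→P gives 8>0; P3→Y gives 9>8]
(A,Q,Y): not NE [P1→B gives 11>1; P2→P gives 9>4]
(A,Q,Z): not NE [P1→B gives 7>1; P3→Y gives 9>7]
(A,Q,W): not NE [P3→Y gives 9>3]
(B,P,X): NE
(B,P,Y): not NE [P1→C gives 9>3; P2→Q gives 2>0; P3→Z gives 7>4]
(B,P,Z): not NE [P1→A gives 9>7]
(B,P,W): not NE [P1→C gives 4>3; P3→Z gives 7>3]
(B,Q,X): not NE [P3→W gives 9>2]
(B,Q,Y): not NE [P3→W gives 9>8]
(B,Q,Z): not NE [P2→P gives 5>4; P3→W gives 9>2]
(B,Q,W): not NE [P1→A gives 4>0; P2→P gives 2>0]
(C,P,X): not NE [P1→B gives 9>5]
(C,P,Y): not NE [P2→Q gives 7>5; P3→Z gives 9>5]
(C,P,Z): not NE [P1→A gives 9>8]
(C,P,W): not NE [P2→Q gives 9>6; P3→Z gives 9>7]
(C,Q,X): not NE [P1→B gives 8>0; P3→Y gives 5>0]
(C,Q,Y): not NE [P1→B gives 11>8]
(C,Q,Z): not NE [P1→B gives 7>1; P3→Y gives 5>1]
(C,Q,W): not NE [P1→A gives 4>2; P3→Y gives 5>0]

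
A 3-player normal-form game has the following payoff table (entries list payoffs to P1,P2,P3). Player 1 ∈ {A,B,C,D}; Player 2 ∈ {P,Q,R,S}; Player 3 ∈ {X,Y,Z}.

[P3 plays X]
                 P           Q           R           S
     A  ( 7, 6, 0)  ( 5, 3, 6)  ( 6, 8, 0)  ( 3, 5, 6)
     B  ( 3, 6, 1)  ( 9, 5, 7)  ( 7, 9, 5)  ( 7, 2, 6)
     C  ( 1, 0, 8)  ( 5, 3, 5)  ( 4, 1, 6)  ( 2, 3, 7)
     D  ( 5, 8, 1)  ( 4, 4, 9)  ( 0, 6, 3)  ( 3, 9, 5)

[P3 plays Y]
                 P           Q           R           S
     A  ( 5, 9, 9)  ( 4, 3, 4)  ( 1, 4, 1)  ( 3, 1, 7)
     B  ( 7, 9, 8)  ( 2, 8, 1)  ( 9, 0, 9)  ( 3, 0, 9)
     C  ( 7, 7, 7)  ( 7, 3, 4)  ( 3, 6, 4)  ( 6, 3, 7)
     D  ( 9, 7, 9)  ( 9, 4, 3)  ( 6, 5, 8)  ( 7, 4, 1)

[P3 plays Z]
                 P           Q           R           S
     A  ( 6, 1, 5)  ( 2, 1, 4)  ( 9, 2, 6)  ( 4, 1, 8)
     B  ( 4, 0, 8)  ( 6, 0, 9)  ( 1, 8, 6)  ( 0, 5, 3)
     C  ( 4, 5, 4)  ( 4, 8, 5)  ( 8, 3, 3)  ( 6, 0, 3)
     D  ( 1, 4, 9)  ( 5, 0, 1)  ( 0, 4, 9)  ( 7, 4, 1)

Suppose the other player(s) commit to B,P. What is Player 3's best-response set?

u_3(X vs B,P) = 1
u_3(Y vs B,P) = 8
u_3(Z vs B,P) = 8
max payoff 8 at {Y,Z}

argmax u_3 = {Y,Z}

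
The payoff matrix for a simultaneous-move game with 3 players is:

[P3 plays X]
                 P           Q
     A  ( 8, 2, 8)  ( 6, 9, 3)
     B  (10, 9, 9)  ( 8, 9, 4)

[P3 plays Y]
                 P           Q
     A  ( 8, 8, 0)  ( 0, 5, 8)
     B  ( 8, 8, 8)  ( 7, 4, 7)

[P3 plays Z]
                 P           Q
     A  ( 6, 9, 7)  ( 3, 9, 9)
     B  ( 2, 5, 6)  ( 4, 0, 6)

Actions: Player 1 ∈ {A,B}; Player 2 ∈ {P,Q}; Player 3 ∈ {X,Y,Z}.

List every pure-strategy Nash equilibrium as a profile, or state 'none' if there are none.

Nash profiles: (B,P,X)

(A,P,X): not NE [P1→B gives 10>8; P2→Q gives 9>2]
(A,P,Y): not NE [P3→X gives 8>0]
(A,P,Z): not NE [P3→X gives 8>7]
(A,Q,X): not NE [P1→B gives 8>6; P3→Z gives 9>3]
(A,Q,Y): not NE [P1→B gives 7>0; P2→P gives 8>5; P3→Z gives 9>8]
(A,Q,Z): not NE [P1→B gives 4>3]
(B,P,X): NE
(B,P,Y): not NE [P3→X gives 9>8]
(B,P,Z): not NE [P1→A gives 6>2; P3→X gives 9>6]
(B,Q,X): not NE [P3→Y gives 7>4]
(B,Q,Y): not NE [P2→P gives 8>4]
(B,Q,Z): not NE [P2→P gives 5>0; P3→Y gives 7>6]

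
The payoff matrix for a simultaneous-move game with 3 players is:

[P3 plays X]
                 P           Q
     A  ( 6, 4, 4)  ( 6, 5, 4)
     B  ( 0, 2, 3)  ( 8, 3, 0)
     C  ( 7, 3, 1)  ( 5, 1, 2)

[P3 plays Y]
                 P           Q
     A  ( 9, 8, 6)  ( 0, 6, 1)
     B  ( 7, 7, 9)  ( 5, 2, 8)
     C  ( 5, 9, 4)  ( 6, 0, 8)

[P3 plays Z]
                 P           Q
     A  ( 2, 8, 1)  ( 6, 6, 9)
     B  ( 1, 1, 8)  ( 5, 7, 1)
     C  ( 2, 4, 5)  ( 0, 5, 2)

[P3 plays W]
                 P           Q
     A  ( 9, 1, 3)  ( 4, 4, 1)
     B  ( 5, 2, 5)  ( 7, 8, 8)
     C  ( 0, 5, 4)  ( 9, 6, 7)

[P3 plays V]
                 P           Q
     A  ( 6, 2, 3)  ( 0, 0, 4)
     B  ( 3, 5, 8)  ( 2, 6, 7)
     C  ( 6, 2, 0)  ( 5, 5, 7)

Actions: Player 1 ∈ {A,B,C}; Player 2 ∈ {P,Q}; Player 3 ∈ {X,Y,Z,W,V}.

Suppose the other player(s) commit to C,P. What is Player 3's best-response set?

u_3(X vs C,P) = 1
u_3(Y vs C,P) = 4
u_3(Z vs C,P) = 5
u_3(W vs C,P) = 4
u_3(V vs C,P) = 0
max payoff 5 at {Z}

BR_3 = {Z}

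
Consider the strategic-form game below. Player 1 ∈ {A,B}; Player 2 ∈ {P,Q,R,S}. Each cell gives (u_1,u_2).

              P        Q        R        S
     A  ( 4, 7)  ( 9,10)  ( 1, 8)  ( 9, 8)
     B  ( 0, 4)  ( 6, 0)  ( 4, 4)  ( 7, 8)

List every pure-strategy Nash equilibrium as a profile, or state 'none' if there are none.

Nash profiles: (A,Q)

(A,P): not NE [P2→Q gives 10>7]
(A,Q): NE
(A,R): not NE [P1→B gives 4>1; P2→Q gives 10>8]
(A,S): not NE [P2→Q gives 10>8]
(B,P): not NE [P1→A gives 4>0; P2→S gives 8>4]
(B,Q): not NE [P1→A gives 9>6; P2→S gives 8>0]
(B,R): not NE [P2→S gives 8>4]
(B,S): not NE [P1→A gives 9>7]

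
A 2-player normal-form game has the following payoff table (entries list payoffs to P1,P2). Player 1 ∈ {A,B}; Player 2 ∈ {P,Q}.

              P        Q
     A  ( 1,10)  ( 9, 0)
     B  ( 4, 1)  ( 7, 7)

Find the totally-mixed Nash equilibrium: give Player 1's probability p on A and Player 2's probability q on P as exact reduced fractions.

(p,q) = (3/8, 2/5)

P1 indiff ⇒ q·1+(1-q)·9 = q·4+(1-q)·7 ⇒ q(-3) = (1-q)(-2) ⇒ q = 2/5
P2 indiff ⇒ p·10+(1-p)·1 = p·0+(1-p)·7 ⇒ p(10) = (1-p)(6) ⇒ p = 3/8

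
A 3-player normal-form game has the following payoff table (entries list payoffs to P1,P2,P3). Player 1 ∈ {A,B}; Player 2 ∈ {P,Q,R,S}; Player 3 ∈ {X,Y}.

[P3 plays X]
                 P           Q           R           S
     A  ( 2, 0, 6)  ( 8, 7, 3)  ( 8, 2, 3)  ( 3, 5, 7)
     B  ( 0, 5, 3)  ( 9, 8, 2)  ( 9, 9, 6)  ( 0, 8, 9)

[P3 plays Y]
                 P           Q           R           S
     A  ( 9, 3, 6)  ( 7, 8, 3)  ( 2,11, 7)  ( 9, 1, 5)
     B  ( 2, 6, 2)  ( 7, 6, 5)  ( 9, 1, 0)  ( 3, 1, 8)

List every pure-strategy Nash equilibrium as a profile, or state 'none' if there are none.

Nash profiles: (B,Q,Y), (B,R,X)

(A,P,X): not NE [P2→Q gives 7>0]
(A,P,Y): not NE [P2→R gives 11>3]
(A,Q,X): not NE [P1→B gives 9>8]
(A,Q,Y): not NE [P2→R gives 11>8]
(A,R,X): not NE [P1→B gives 9>8; P2→Q gives 7>2; P3→Y gives 7>3]
(A,R,Y): not NE [P1→B gives 9>2]
(A,S,X): not NE [P2→Q gives 7>5]
(A,S,Y): not NE [P2→R gives 11>1; P3→X gives 7>5]
(B,P,X): not NE [P1→A gives 2>0; P2→R gives 9>5]
(B,P,Y): not NE [P1→A gives 9>2; P3→X gives 3>2]
(B,Q,X): not NE [P2→R gives 9>8; P3→Y gives 5>2]
(B,Q,Y): NE
(B,R,X): NE
(B,R,Y): not NE [P2→Q gives 6>1; P3→X gives 6>0]
(B,S,X): not NE [P1→A gives 3>0; P2→R gives 9>8]
(B,S,Y): not NE [P1→A gives 9>3; P2→Q gives 6>1; P3→X gives 9>8]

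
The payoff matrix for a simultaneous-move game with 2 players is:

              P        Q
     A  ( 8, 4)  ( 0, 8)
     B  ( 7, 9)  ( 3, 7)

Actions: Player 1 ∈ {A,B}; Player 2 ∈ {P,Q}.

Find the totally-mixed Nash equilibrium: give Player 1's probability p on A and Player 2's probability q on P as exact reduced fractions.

P1 mixes 1/3 on A; P2 mixes 3/4 on P

P1 indiff ⇒ q·8+(1-q)·0 = q·7+(1-q)·3 ⇒ q(1) = (1-q)(3) ⇒ q = 3/4
P2 indiff ⇒ p·4+(1-p)·9 = p·8+(1-p)·7 ⇒ p(-4) = (1-p)(-2) ⇒ p = 1/3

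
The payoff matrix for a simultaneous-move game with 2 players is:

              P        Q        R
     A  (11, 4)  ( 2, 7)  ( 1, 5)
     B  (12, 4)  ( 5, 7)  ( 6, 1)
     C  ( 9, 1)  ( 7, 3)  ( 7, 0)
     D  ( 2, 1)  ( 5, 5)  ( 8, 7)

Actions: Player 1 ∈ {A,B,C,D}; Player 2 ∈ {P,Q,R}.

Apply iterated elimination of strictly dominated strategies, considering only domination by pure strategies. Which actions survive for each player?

P1 drop A (B beats it: P:12>11 Q:5>2 R:6>1)
P2 drop P (Q beats it: B:7>4 C:3>1 D:5>1)
P1 drop B (C beats it: Q:7>5 R:7>6)
P1→{C,D} P2→{Q,R}

Survivors P1:{C,D} P2:{Q,R}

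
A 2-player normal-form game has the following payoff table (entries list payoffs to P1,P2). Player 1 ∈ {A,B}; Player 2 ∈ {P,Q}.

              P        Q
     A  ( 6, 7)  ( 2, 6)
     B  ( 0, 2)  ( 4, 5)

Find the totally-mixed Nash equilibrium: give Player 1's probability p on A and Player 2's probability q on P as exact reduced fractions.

p=3/4, q=1/4

P1 indiff ⇒ q·6+(1-q)·2 = q·0+(1-q)·4 ⇒ q(6) = (1-q)(2) ⇒ q = 1/4
P2 indiff ⇒ p·7+(1-p)·2 = p·6+(1-p)·5 ⇒ p(1) = (1-p)(3) ⇒ p = 3/4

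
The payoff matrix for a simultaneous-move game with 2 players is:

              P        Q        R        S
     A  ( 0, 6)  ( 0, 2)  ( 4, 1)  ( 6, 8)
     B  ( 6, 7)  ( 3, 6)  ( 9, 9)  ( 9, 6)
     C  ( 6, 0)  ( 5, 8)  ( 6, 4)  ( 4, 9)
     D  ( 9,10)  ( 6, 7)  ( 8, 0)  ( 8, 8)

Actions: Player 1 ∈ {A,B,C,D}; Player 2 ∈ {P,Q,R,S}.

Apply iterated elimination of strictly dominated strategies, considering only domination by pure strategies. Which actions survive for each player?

P1 drop A (B beats it: P:6>0 Q:3>0 R:9>4 S:9>6)
P1 drop C (D beats it: P:9>6 Q:6>5 R:8>6 S:8>4)
P2 drop Q (P beats it: B:7>6 D:10>7)
P2 drop S (P beats it: B:7>6 D:10>8)
P1→{B,D} P2→{P,R}

Survivors P1:{B,D} P2:{P,R}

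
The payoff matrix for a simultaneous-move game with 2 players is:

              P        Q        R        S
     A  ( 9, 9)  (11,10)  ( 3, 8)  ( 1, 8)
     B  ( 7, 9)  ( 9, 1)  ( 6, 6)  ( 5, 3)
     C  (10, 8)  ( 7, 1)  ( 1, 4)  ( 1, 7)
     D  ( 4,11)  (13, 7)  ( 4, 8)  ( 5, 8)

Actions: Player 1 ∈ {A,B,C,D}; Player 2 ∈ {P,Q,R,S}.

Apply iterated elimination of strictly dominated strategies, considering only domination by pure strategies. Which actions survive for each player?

P2 drop R (P beats it: A:9>8 B:9>6 C:8>4 D:11>8)
P2 drop S (P beats it: A:9>8 B:9>3 C:8>7 D:11>8)
P1 drop B (A beats it: P:9>7 Q:11>9)
P1→{A,C,D} P2→{P,Q}

Remaining: P1:{A,C,D} P2:{P,Q}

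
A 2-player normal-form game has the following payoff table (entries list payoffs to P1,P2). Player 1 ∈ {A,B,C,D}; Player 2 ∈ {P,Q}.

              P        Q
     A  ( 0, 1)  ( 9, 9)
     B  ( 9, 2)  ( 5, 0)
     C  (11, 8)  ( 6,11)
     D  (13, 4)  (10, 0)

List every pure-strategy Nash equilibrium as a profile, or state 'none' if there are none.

(A,P): not NE [P1→D gives 13>0; P2→Q gives 9>1]
(A,Q): not NE [P1→D gives 10>9]
(B,P): not NE [P1→D gives 13>9]
(B,Q): not NE [P1→D gives 10>5; P2→P gives 2>0]
(C,P): not NE [P1→D gives 13>11; P2→Q gives 11>8]
(C,Q): not NE [P1→D gives 10>6]
(D,P): NE
(D,Q): not NE [P2→P gives 4>0]

NE set: (D,P)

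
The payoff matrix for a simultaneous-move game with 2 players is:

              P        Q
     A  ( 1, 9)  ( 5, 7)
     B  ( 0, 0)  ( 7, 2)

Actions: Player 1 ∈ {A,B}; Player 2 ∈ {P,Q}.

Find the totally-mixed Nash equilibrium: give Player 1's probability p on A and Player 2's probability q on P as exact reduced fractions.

P1 mixes 1/2 on A; P2 mixes 2/3 on P

P1 indiff ⇒ q·1+(1-q)·5 = q·0+(1-q)·7 ⇒ q(1) = (1-q)(2) ⇒ q = 2/3
P2 indiff ⇒ p·9+(1-p)·0 = p·7+(1-p)·2 ⇒ p(2) = (1-p)(2) ⇒ p = 1/2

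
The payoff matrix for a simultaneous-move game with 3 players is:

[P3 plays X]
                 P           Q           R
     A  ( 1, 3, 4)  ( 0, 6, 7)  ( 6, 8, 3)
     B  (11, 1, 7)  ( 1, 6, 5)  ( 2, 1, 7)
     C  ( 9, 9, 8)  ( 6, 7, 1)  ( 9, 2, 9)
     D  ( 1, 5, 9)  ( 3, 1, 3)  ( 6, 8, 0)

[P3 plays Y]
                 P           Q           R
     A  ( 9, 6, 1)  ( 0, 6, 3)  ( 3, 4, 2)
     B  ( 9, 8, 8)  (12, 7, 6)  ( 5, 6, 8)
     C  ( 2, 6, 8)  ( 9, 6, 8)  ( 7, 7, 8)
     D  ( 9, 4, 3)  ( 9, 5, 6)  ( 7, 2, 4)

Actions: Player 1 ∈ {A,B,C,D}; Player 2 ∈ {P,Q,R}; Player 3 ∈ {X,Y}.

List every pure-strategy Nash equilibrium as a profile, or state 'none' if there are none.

Nash profiles: (B,P,Y)

(A,P,X): not NE [P1→B gives 11>1; P2→R gives 8>3]
(A,P,Y): not NE [P3→X gives 4>1]
(A,Q,X): not NE [P1→C gives 6>0; P2→R gives 8>6]
(A,Q,Y): not NE [P1→B gives 12>0; P3→X gives 7>3]
(A,R,X): not NE [P1→C gives 9>6]
(A,R,Y): not NE [P1→D gives 7>3; P2→Q gives 6>4; P3→X gives 3>2]
(B,P,X): not NE [P2→Q gives 6>1; P3→Y gives 8>7]
(B,P,Y): NE
(B,Q,X): not NE [P1→C gives 6>1; P3→Y gives 6>5]
(B,Q,Y): not NE [P2→P gives 8>7]
(B,R,X): not NE [P1→C gives 9>2; P2→Q gives 6>1; P3→Y gives 8>7]
(B,R,Y): not NE [P1→D gives 7>5; P2→P gives 8>6]
(C,P,X): not NE [P1→B gives 11>9]
(C,P,Y): not NE [P1→D gives 9>2; P2→R gives 7>6]
(C,Q,X): not NE [P2→P gives 9>7; P3→Y gives 8>1]
(C,Q,Y): not NE [P1→B gives 12>9; P2→R gives 7>6]
(C,R,X): not NE [P2→P gives 9>2]
(C,R,Y): not NE [P3→X gives 9>8]
(D,P,X): not NE [P1→B gives 11>1; P2→R gives 8>5]
(D,P,Y): not NE [P2→Q gives 5>4; P3→X gives 9>3]
(D,Q,X): not NE [P1→C gives 6>3; P2→R gives 8>1; P3→Y gives 6>3]
(D,Q,Y): not NE [P1→B gives 12>9]
(D,R,X): not NE [P1→C gives 9>6; P3→Y gives 4>0]
(D,R,Y): not NE [P2→Q gives 5>2]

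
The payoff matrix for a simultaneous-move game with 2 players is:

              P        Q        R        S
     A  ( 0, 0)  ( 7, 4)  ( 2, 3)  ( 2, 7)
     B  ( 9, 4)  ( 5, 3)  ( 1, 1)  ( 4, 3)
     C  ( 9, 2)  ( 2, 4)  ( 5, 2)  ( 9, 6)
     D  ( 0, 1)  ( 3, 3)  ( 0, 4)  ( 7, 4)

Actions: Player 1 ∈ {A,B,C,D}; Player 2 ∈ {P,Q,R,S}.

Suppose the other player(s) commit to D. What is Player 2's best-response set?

u_2(P vs D) = 1
u_2(Q vs D) = 3
u_2(R vs D) = 4
u_2(S vs D) = 4
max payoff 4 at {R,S}

argmax u_2 = {R,S}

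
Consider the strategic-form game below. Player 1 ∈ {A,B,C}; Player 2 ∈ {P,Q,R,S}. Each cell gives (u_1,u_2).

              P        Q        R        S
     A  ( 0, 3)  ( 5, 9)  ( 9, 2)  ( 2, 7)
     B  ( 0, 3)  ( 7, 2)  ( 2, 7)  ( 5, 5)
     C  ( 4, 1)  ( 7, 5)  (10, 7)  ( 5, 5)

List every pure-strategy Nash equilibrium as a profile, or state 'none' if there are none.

Nash profiles: (C,R)

(A,P): not NE [P1→C gives 4>0; P2→Q gives 9>3]
(A,Q): not NE [P1→C gives 7>5]
(A,R): not NE [P1→C gives 10>9; P2→Q gives 9>2]
(A,S): not NE [P1→C gives 5>2; P2→Q gives 9>7]
(B,P): not NE [P1→C gives 4>0; P2→R gives 7>3]
(B,Q): not NE [P2→R gives 7>2]
(B,R): not NE [P1→C gives 10>2]
(B,S): not NE [P2→R gives 7>5]
(C,P): not NE [P2→R gives 7>1]
(C,Q): not NE [P2→R gives 7>5]
(C,R): NE
(C,S): not NE [P2→R gives 7>5]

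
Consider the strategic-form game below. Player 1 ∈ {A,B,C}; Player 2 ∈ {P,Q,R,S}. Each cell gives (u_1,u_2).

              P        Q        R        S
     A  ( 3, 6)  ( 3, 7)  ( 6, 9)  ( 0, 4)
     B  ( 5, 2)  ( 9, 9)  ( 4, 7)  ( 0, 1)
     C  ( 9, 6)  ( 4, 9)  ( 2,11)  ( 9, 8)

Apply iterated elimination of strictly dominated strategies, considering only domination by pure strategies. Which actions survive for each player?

Survivors P1:{A,B} P2:{Q,R}

P2 drop P (Q beats it: A:7>6 B:9>2 C:9>6)
P2 drop S (Q beats it: A:7>4 B:9>1 C:9>8)
P1 drop C (B beats it: Q:9>4 R:4>2)
P1→{A,B} P2→{Q,R}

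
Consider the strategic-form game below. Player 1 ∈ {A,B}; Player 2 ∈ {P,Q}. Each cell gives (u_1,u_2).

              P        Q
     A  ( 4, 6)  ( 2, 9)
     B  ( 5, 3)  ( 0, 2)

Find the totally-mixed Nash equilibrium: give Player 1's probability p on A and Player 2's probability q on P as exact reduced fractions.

p=1/4, q=2/3

P1 indiff ⇒ q·4+(1-q)·2 = q·5+(1-q)·0 ⇒ q(-1) = (1-q)(-2) ⇒ q = 2/3
P2 indiff ⇒ p·6+(1-p)·3 = p·9+(1-p)·2 ⇒ p(-3) = (1-p)(-1) ⇒ p = 1/4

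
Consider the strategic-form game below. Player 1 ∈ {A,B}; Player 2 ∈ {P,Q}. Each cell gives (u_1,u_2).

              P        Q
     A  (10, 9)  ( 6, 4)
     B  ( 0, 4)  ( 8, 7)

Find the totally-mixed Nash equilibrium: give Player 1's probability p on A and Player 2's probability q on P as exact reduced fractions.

P1 indiff ⇒ q·10+(1-q)·6 = q·0+(1-q)·8 ⇒ q(10) = (1-q)(2) ⇒ q = 1/6
P2 indiff ⇒ p·9+(1-p)·4 = p·4+(1-p)·7 ⇒ p(5) = (1-p)(3) ⇒ p = 3/8

P1 mixes 3/8 on A; P2 mixes 1/6 on P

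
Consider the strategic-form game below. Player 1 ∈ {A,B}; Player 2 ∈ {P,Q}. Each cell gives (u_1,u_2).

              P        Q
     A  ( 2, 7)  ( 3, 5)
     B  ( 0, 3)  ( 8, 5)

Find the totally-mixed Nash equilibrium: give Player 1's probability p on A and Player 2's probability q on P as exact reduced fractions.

P1 indiff ⇒ q·2+(1-q)·3 = q·0+(1-q)·8 ⇒ q(2) = (1-q)(5) ⇒ q = 5/7
P2 indiff ⇒ p·7+(1-p)·3 = p·5+(1-p)·5 ⇒ p(2) = (1-p)(2) ⇒ p = 1/2

p=1/2, q=5/7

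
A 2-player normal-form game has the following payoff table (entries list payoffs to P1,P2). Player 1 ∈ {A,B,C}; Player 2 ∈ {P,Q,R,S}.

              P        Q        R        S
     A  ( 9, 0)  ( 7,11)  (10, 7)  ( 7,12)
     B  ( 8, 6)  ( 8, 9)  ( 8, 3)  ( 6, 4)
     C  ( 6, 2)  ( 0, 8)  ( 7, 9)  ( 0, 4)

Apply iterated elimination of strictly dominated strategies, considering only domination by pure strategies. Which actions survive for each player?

P1 drop C (A beats it: P:9>6 Q:7>0 R:10>7 S:7>0)
P2 drop P (Q beats it: A:11>0 B:9>6)
P2 drop R (Q beats it: A:11>7 B:9>3)
P1→{A,B} P2→{Q,S}

IESDS → P1:{A,B} P2:{Q,S}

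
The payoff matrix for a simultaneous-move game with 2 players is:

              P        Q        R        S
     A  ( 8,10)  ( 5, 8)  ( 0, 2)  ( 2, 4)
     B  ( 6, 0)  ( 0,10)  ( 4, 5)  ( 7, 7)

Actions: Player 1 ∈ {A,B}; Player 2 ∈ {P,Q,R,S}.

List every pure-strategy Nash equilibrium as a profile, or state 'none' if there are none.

Nash profiles: (A,P)

(A,P): NE
(A,Q): not NE [P2→P gives 10>8]
(A,R): not NE [P1→B gives 4>0; P2→P gives 10>2]
(A,S): not NE [P1→B gives 7>2; P2→P gives 10>4]
(B,P): not NE [P1→A gives 8>6; P2→Q gives 10>0]
(B,Q): not NE [P1→A gives 5>0]
(B,R): not NE [P2→Q gives 10>5]
(B,S): not NE [P2→Q gives 10>7]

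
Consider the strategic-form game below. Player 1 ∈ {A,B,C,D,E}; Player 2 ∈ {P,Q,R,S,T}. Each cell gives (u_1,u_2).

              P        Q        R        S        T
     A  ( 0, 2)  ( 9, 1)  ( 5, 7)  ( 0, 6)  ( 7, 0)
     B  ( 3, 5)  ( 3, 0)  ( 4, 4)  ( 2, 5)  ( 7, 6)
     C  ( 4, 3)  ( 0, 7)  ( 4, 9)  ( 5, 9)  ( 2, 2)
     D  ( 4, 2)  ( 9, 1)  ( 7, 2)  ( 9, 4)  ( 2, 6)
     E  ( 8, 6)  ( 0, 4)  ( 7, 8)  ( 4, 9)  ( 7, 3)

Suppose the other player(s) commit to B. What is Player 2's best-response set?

P2 best: {T}

u_2(P vs B) = 5
u_2(Q vs B) = 0
u_2(R vs B) = 4
u_2(S vs B) = 5
u_2(T vs B) = 6
max payoff 6 at {T}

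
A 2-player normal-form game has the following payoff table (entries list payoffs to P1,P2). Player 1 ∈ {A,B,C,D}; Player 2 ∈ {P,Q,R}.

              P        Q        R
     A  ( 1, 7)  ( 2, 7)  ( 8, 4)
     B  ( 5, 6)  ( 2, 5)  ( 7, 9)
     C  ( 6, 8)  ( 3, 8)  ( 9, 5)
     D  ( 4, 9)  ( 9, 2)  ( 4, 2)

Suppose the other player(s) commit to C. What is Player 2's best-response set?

u_2(P vs C) = 8
u_2(Q vs C) = 8
u_2(R vs C) = 5
max payoff 8 at {P,Q}

argmax u_2 = {P,Q}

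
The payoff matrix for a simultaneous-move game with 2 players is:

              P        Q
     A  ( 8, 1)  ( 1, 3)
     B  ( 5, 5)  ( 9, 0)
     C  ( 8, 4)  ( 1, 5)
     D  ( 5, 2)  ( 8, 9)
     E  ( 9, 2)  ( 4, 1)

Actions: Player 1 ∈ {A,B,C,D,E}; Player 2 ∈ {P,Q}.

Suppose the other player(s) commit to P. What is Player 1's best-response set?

BR_1 = {E}

u_1(A vs P) = 8
u_1(B vs P) = 5
u_1(C vs P) = 8
u_1(D vs P) = 5
u_1(E vs P) = 9
max payoff 9 at {E}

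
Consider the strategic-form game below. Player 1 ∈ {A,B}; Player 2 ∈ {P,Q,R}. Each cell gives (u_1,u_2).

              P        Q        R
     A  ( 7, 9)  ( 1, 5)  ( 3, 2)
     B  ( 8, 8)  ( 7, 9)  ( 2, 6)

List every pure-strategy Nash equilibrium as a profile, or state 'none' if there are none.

(A,P): not NE [P1→B gives 8>7]
(A,Q): not NE [P1→B gives 7>1; P2→P gives 9>5]
(A,R): not NE [P2→P gives 9>2]
(B,P): not NE [P2→Q gives 9>8]
(B,Q): NE
(B,R): not NE [P1→A gives 3>2; P2→Q gives 9>6]

PSNE = {(B,Q)}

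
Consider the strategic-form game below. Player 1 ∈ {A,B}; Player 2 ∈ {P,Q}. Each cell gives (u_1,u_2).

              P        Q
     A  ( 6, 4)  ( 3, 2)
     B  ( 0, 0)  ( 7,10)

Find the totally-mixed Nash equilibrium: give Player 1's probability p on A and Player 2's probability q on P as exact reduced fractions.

P1 mixes 5/6 on A; P2 mixes 2/5 on P

P1 indiff ⇒ q·6+(1-q)·3 = q·0+(1-q)·7 ⇒ q(6) = (1-q)(4) ⇒ q = 2/5
P2 indiff ⇒ p·4+(1-p)·0 = p·2+(1-p)·10 ⇒ p(2) = (1-p)(10) ⇒ p = 5/6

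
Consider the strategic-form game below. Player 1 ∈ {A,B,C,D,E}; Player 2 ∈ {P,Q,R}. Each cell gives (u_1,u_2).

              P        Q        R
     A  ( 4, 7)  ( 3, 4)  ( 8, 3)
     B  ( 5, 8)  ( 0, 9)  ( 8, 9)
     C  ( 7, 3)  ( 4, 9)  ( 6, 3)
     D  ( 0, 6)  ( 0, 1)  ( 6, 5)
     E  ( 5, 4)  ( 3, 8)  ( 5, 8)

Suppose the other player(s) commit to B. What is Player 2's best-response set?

u_2(P vs B) = 8
u_2(Q vs B) = 9
u_2(R vs B) = 9
max payoff 9 at {Q,R}

argmax u_2 = {Q,R}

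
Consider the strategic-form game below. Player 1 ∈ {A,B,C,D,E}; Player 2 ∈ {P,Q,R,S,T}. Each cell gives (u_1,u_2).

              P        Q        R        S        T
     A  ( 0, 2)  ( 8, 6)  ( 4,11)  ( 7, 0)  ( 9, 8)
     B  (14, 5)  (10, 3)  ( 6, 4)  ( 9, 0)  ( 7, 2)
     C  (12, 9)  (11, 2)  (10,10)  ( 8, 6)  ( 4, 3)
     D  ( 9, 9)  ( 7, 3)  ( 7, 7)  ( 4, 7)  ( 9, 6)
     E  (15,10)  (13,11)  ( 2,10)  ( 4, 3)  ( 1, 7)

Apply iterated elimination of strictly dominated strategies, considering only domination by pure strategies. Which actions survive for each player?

P2 drop S (P beats it: A:2>0 B:5>0 C:9>6 D:9>7 E:10>3)
P2 drop T (R beats it: A:11>8 B:4>2 C:10>3 D:7>6 E:10>7)
P1 drop A (B beats it: P:14>0 Q:10>8 R:6>4)
P1 drop D (C beats it: P:12>9 Q:11>7 R:10>7)
P1→{B,C,E} P2→{P,Q,R}

IESDS → P1:{B,C,E} P2:{P,Q,R}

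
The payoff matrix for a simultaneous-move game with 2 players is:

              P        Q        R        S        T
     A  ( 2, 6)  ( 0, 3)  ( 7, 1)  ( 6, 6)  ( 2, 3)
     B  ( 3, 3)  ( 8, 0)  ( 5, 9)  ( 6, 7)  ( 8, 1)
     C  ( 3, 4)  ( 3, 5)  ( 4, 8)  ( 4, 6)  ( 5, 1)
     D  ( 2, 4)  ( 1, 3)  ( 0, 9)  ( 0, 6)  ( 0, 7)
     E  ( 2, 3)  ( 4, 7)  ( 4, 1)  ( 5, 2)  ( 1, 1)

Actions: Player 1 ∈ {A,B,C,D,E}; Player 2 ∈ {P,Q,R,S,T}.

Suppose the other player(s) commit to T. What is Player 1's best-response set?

BR_1 = {B}

u_1(A vs T) = 2
u_1(B vs T) = 8
u_1(C vs T) = 5
u_1(D vs T) = 0
u_1(E vs T) = 1
max payoff 8 at {B}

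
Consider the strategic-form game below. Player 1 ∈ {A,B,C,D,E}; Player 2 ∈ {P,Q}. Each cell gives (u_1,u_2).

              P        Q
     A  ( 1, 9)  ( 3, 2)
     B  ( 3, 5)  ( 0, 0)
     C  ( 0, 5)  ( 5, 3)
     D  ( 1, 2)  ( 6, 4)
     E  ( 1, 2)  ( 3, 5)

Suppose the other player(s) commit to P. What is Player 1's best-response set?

u_1(A vs P) = 1
u_1(B vs P) = 3
u_1(C vs P) = 0
u_1(D vs P) = 1
u_1(E vs P) = 1
max payoff 3 at {B}

BR_1 = {B}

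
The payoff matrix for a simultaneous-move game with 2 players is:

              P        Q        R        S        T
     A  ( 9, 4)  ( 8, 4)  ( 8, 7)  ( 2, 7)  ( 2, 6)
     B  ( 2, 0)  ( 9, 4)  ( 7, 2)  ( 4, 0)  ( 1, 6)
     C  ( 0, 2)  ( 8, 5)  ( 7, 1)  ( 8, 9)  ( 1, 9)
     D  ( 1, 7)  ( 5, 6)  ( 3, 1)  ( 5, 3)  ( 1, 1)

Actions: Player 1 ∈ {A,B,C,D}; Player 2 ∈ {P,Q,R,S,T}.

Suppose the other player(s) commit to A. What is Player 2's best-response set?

u_2(P vs A) = 4
u_2(Q vs A) = 4
u_2(R vs A) = 7
u_2(S vs A) = 7
u_2(T vs A) = 6
max payoff 7 at {R,S}

argmax u_2 = {R,S}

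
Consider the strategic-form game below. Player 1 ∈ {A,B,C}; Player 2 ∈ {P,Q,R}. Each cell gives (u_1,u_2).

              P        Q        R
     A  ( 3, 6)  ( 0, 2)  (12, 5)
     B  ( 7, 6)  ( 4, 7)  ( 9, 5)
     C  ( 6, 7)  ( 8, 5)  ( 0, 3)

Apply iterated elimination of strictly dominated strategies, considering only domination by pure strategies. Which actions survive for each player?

Remaining: P1:{B,C} P2:{P,Q}

P2 drop R (P beats it: A:6>5 B:6>5 C:7>3)
P1 drop A (B beats it: P:7>3 Q:4>0)
P1→{B,C} P2→{P,Q}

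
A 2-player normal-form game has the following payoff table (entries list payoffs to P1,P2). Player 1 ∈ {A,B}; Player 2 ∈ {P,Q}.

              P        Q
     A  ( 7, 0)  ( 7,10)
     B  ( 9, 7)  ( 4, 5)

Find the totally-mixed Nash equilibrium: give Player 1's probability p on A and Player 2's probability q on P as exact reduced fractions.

p=1/6, q=3/5

P1 indiff ⇒ q·7+(1-q)·7 = q·9+(1-q)·4 ⇒ q(-2) = (1-q)(-3) ⇒ q = 3/5
P2 indiff ⇒ p·0+(1-p)·7 = p·10+(1-p)·5 ⇒ p(-10) = (1-p)(-2) ⇒ p = 1/6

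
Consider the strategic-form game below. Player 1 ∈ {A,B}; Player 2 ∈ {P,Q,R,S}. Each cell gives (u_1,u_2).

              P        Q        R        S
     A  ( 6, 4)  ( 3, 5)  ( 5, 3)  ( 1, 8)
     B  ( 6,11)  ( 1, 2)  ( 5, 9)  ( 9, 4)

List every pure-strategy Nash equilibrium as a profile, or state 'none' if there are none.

(A,P): not NE [P2→S gives 8>4]
(A,Q): not NE [P2→S gives 8>5]
(A,R): not NE [P2→S gives 8>3]
(A,S): not NE [P1→B gives 9>1]
(B,P): NE
(B,Q): not NE [P1→A gives 3>1; P2→P gives 11>2]
(B,R): not NE [P2→P gives 11>9]
(B,S): not NE [P2→P gives 11>4]

PSNE = {(B,P)}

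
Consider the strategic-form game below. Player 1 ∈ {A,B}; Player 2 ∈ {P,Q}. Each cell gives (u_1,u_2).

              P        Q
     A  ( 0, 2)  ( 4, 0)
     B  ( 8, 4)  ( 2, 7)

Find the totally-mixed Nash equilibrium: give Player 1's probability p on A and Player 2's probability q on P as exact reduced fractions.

P1 indiff ⇒ q·0+(1-q)·4 = q·8+(1-q)·2 ⇒ q(-8) = (1-q)(-2) ⇒ q = 1/5
P2 indiff ⇒ p·2+(1-p)·4 = p·0+(1-p)·7 ⇒ p(2) = (1-p)(3) ⇒ p = 3/5

(p,q) = (3/5, 1/5)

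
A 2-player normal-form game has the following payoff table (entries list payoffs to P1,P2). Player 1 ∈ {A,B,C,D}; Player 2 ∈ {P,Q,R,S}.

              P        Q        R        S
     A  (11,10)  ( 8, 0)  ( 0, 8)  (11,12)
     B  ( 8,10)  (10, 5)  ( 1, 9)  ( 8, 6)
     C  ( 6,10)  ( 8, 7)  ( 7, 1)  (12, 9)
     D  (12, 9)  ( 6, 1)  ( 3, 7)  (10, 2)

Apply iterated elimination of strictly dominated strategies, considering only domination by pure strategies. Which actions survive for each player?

IESDS → P1:{A,C,D} P2:{P,S}

P2 drop Q (P beats it: A:10>0 B:10>5 C:10>7 D:9>1)
P1 drop B (D beats it: P:12>8 R:3>1 S:10>8)
P2 drop R (P beats it: A:10>8 C:10>1 D:9>7)
P1→{A,C,D} P2→{P,S}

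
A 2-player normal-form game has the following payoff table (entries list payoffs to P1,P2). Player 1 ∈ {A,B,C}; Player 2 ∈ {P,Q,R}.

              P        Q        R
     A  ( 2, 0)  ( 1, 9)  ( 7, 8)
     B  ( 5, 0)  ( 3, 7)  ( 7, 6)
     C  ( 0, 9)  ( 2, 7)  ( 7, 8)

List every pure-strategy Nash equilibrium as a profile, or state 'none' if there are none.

PSNE = {(B,Q)}

(A,P): not NE [P1→B gives 5>2; P2→Q gives 9>0]
(A,Q): not NE [P1→B gives 3>1]
(A,R): not NE [P2→Q gives 9>8]
(B,P): not NE [P2→Q gives 7>0]
(B,Q): NE
(B,R): not NE [P2→Q gives 7>6]
(C,P): not NE [P1→B gives 5>0]
(C,Q): not NE [P1→B gives 3>2; P2→P gives 9>7]
(C,R): not NE [P2→P gives 9>8]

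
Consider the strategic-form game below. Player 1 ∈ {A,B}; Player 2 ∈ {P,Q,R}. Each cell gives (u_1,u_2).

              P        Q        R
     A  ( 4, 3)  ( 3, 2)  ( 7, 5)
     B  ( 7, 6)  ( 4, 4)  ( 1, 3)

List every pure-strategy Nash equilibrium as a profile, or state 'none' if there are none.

Nash profiles: (A,R), (B,P)

(A,P): not NE [P1→B gives 7>4; P2→R gives 5>3]
(A,Q): not NE [P1→B gives 4>3; P2→R gives 5>2]
(A,R): NE
(B,P): NE
(B,Q): not NE [P2→P gives 6>4]
(B,R): not NE [P1→A gives 7>1; P2→P gives 6>3]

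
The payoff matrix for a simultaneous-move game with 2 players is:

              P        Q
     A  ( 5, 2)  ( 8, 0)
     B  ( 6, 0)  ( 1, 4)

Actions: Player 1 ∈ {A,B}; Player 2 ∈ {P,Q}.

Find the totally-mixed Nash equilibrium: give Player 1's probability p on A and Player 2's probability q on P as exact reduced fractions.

P1 mixes 2/3 on A; P2 mixes 7/8 on P

P1 indiff ⇒ q·5+(1-q)·8 = q·6+(1-q)·1 ⇒ q(-1) = (1-q)(-7) ⇒ q = 7/8
P2 indiff ⇒ p·2+(1-p)·0 = p·0+(1-p)·4 ⇒ p(2) = (1-p)(4) ⇒ p = 2/3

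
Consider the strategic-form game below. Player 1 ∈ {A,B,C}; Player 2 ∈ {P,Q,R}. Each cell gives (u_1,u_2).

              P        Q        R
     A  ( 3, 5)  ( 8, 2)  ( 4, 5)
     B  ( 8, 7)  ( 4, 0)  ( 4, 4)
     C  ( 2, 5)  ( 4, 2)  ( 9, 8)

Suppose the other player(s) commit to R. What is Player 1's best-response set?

u_1(A vs R) = 4
u_1(B vs R) = 4
u_1(C vs R) = 9
max payoff 9 at {C}

argmax u_1 = {C}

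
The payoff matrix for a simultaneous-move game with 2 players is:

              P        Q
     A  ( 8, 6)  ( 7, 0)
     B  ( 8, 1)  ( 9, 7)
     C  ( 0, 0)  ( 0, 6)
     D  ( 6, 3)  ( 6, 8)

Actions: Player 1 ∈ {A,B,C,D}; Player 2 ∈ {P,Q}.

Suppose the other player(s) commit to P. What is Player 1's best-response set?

u_1(A vs P) = 8
u_1(B vs P) = 8
u_1(C vs P) = 0
u_1(D vs P) = 6
max payoff 8 at {A,B}

P1 best: {A,B}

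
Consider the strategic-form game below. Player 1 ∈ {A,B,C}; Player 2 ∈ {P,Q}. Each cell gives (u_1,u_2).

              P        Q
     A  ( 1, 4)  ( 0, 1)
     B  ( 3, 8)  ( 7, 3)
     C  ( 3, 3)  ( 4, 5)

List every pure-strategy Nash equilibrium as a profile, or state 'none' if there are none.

PSNE = {(B,P)}

(A,P): not NE [P1→C gives 3>1]
(A,Q): not NE [P1→B gives 7>0; P2→P gives 4>1]
(B,P): NE
(B,Q): not NE [P2→P gives 8>3]
(C,P): not NE [P2→Q gives 5>3]
(C,Q): not NE [P1→B gives 7>4]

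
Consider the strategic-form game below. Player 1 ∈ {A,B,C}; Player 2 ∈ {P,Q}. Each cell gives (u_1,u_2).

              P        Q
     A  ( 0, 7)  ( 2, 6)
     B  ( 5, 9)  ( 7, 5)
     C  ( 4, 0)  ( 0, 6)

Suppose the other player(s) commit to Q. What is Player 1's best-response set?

BR_1 = {B}

u_1(A vs Q) = 2
u_1(B vs Q) = 7
u_1(C vs Q) = 0
max payoff 7 at {B}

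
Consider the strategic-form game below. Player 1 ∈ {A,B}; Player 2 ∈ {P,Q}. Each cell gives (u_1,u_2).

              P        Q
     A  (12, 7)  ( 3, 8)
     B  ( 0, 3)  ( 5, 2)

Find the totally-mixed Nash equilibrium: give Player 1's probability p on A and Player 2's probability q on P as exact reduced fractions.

P1 indiff ⇒ q·12+(1-q)·3 = q·0+(1-q)·5 ⇒ q(12) = (1-q)(2) ⇒ q = 1/7
P2 indiff ⇒ p·7+(1-p)·3 = p·8+(1-p)·2 ⇒ p(-1) = (1-p)(-1) ⇒ p = 1/2

P1 mixes 1/2 on A; P2 mixes 1/7 on P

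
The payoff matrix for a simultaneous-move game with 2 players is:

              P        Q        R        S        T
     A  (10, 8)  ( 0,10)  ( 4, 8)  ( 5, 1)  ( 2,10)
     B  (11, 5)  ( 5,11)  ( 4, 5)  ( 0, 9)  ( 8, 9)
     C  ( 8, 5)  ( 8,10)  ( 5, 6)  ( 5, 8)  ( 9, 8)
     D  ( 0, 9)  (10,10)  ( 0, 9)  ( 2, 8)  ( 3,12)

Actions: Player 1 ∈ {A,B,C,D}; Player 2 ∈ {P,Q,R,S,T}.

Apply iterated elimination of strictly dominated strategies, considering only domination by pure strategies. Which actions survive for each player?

P2 drop P (Q beats it: A:10>8 B:11>5 C:10>5 D:10>9)
P1 drop B (C beats it: Q:8>5 R:5>4 S:5>0 T:9>8)
P2 drop R (Q beats it: A:10>8 C:10>6 D:10>9)
P2 drop S (Q beats it: A:10>1 C:10>8 D:10>8)
P1 drop A (C beats it: Q:8>0 T:9>2)
P1→{C,D} P2→{Q,T}

Survivors P1:{C,D} P2:{Q,T}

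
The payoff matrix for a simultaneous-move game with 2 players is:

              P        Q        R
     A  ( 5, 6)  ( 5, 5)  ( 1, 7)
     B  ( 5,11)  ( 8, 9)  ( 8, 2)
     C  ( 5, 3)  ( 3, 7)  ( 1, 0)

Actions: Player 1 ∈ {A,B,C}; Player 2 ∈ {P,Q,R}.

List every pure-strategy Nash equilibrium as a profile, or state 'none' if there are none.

(A,P): not NE [P2→R gives 7>6]
(A,Q): not NE [P1→B gives 8>5; P2→R gives 7>5]
(A,R): not NE [P1→B gives 8>1]
(B,P): NE
(B,Q): not NE [P2→P gives 11>9]
(B,R): not NE [P2→P gives 11>2]
(C,P): not NE [P2→Q gives 7>3]
(C,Q): not NE [P1→B gives 8>3]
(C,R): not NE [P1→B gives 8>1; P2→Q gives 7>0]

PSNE = {(B,P)}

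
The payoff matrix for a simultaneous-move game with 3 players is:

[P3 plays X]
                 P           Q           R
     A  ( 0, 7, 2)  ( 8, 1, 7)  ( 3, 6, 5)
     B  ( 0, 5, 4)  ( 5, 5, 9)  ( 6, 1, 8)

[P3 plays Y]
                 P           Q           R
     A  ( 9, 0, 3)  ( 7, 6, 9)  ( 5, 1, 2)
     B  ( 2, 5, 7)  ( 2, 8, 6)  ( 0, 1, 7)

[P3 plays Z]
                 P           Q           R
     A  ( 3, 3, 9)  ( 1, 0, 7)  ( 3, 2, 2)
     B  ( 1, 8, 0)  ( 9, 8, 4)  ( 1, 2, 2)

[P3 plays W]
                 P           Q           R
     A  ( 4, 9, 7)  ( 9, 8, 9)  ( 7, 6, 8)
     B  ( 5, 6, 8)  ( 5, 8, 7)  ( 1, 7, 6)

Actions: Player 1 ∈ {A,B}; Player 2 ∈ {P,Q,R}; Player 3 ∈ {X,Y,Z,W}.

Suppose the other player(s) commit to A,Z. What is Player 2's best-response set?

u_2(P vs A,Z) = 3
u_2(Q vs A,Z) = 0
u_2(R vs A,Z) = 2
max payoff 3 at {P}

BR_2 = {P}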